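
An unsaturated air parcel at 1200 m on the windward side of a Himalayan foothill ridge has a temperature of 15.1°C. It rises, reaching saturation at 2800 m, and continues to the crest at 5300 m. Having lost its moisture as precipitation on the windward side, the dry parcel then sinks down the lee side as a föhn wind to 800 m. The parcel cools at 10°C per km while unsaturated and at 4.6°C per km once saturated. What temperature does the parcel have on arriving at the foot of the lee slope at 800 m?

From 1200 m to 2800 m (dry): cools by 10 × 1.6 = 16°C, giving -0.9°C.
From 2800 m to 5300 m (saturated): cools by 4.6 × 2.5 = 11.5°C, giving -12.4°C.
From 5300 m to 800 m (dry descent): warms by 10 × 4.5 = 45°C, giving 32.6°C.

32.6°C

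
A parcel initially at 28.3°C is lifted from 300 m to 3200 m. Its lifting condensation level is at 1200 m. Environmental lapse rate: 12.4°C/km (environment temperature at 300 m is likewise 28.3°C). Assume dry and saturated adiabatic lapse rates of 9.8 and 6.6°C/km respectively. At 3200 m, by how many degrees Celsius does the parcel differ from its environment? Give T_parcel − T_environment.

Parcel:
  300–1200 m, dry: Δz = 0.9 km ⇒ ΔT = -8.82°C; T = 19.48°C
  1200–3200 m, saturated: Δz = 2 km ⇒ ΔT = -13.2°C; T = 6.28°C
Environment:
  300–3200 m, environment: Δz = 2.9 km ⇒ ΔT = -35.96°C; T = -7.66°C
T_parcel − T_env = 6.28 − (-7.66) = +13.94°C

+13.94°C (parcel warmer than environment)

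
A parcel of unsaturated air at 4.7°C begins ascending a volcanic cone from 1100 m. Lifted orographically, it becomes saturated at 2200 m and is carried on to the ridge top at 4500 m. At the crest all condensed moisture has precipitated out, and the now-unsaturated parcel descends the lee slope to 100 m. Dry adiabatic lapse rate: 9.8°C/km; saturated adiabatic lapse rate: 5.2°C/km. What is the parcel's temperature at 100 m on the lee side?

25.08°C

1100 → 2200 m (dry, 9.8°C/km): ΔT = -9.8 × 1.1 = -10.78°C → T = -6.08°C
2200 → 4500 m (saturated, 5.2°C/km): ΔT = -5.2 × 2.3 = -11.96°C → T = -18.04°C
4500 → 100 m (dry descent, 9.8°C/km): ΔT = +9.8 × 4.4 = +43.12°C → T = 25.08°C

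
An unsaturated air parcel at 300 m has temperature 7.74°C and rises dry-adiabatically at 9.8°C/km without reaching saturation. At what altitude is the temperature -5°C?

Height above start = (7.74 − (-5)) / 9.8 = 1.3 km
Altitude = 300 m + 1300 m = 1600 m

1600 m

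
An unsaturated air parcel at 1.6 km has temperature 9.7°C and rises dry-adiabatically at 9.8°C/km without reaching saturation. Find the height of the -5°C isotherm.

Height above start = (9.7 − (-5)) / 9.8 = 1.5 km
Altitude = 1600 m + 1500 m = 3100 m

3.1 km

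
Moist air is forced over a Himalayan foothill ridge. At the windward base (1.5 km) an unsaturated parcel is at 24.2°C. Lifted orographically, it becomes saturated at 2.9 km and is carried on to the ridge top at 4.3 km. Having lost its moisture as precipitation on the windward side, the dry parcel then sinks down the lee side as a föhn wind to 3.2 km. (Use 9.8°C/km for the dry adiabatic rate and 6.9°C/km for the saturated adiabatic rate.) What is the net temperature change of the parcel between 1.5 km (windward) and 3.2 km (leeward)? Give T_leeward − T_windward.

Dry to 2900 m: -9.8 × 1.4 km = -13.72°C, so T = 10.48°C.
Saturated to 4300 m: -6.9 × 1.4 km = -9.66°C, so T = 0.82°C.
Dry descent to 3200 m: +9.8 × 1.1 km = +10.78°C, so T = 11.6°C.
Net change vs windward start: 11.6 − 24.2 = -12.6°C

-12.6°C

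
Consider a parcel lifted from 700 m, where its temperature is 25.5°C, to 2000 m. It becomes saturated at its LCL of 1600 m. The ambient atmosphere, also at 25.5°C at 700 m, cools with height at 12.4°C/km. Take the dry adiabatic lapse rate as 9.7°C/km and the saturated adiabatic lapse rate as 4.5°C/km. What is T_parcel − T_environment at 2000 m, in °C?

+5.59°C (parcel warmer than environment)

Parcel:
  From 700 m to 1600 m (dry): cools by 9.7 × 0.9 = 8.73°C, giving 16.77°C.
  From 1600 m to 2000 m (saturated): cools by 4.5 × 0.4 = 1.8°C, giving 14.97°C.
Environment:
  From 700 m to 2000 m (environment): cools by 12.4 × 1.3 = 16.12°C, giving 9.38°C.
T_parcel − T_env = 14.97 − 9.38 = +5.59°C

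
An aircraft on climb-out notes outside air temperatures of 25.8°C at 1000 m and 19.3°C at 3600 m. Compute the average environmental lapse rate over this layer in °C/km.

2.5°C/km

Γ = −ΔT/Δz = (25.8 − 19.3) / (3600 − 1000) m
  = 6.5°C / 2.6 km = 2.5°C/km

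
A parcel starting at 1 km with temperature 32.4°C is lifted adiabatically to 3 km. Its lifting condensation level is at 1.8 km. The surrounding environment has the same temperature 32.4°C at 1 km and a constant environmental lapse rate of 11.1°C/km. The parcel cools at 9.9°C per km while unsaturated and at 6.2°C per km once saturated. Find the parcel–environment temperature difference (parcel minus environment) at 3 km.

Parcel:
  Dry to 1800 m: -9.9 × 0.8 km = -7.92°C, so T = 24.48°C.
  Saturated to 3000 m: -6.2 × 1.2 km = -7.44°C, so T = 17.04°C.
Environment:
  Environment to 3000 m: -11.1 × 2 km = -22.2°C, so T = 10.2°C.
T_parcel − T_env = 17.04 − 10.2 = +6.84°C

+6.84°C (parcel warmer than environment)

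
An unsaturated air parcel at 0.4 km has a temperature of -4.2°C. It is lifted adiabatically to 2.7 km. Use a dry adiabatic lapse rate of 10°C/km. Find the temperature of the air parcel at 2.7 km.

400–2700 m, dry adiabatic: Δz = 2.3 km ⇒ ΔT = -23°C; T = -27.2°C

-27.2°C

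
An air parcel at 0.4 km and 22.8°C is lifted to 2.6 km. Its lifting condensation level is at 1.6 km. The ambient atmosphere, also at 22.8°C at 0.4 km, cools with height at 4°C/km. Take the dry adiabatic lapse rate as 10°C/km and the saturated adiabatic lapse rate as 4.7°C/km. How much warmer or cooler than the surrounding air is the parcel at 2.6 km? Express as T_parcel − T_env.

-7.9°C (parcel cooler than environment)

Parcel:
  400 → 1600 m (dry, 10°C/km): ΔT = -10 × 1.2 = -12°C → T = 10.8°C
  1600 → 2600 m (saturated, 4.7°C/km): ΔT = -4.7 × 1 = -4.7°C → T = 6.1°C
Environment:
  400 → 2600 m (environment, 4°C/km): ΔT = -4 × 2.2 = -8.8°C → T = 14°C
T_parcel − T_env = 6.1 − 14 = -7.9°C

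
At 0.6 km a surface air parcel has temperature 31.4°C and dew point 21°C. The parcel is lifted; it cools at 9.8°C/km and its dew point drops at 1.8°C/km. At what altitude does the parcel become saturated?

1.9 km

T and T_d converge at 9.8 − 1.8 = 8°C per km
Height above start = (31.4 − 21) / 8 = 1.3 km
LCL altitude = 600 m + 1300 m = 1900 m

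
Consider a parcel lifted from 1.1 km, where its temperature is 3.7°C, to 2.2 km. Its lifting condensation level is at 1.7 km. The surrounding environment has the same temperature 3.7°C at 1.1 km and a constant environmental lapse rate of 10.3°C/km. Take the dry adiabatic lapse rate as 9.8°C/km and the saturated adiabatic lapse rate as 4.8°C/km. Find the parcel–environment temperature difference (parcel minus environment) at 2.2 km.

Parcel:
  1100–1700 m, dry: Δz = 0.6 km ⇒ ΔT = -5.88°C; T = -2.18°C
  1700–2200 m, saturated: Δz = 0.5 km ⇒ ΔT = -2.4°C; T = -4.58°C
Environment:
  1100–2200 m, environment: Δz = 1.1 km ⇒ ΔT = -11.33°C; T = -7.63°C
T_parcel − T_env = -4.58 − (-7.63) = +3.05°C

+3.05°C (parcel warmer than environment)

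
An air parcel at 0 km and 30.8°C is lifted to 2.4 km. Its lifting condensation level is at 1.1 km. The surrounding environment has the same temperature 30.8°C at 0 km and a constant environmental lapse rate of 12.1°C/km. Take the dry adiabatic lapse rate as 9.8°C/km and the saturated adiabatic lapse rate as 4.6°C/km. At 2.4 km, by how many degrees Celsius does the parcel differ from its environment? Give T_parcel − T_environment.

+12.28°C (parcel warmer than environment)

Parcel:
  0 → 1100 m (dry, 9.8°C/km): ΔT = -9.8 × 1.1 = -10.78°C → T = 20.02°C
  1100 → 2400 m (saturated, 4.6°C/km): ΔT = -4.6 × 1.3 = -5.98°C → T = 14.04°C
Environment:
  0 → 2400 m (environment, 12.1°C/km): ΔT = -12.1 × 2.4 = -29.04°C → T = 1.76°C
T_parcel − T_env = 14.04 − 1.76 = +12.28°C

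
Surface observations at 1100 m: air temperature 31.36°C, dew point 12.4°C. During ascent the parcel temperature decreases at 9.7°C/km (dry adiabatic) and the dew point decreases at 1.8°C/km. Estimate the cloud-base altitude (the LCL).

T and T_d converge at 9.7 − 1.8 = 7.9°C per km
Height above start = (31.36 − 12.4) / 7.9 = 2.4 km
LCL altitude = 1100 m + 2400 m = 3500 m

3500 m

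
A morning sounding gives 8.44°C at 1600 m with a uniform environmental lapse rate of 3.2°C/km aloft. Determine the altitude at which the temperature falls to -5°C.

Height above start = (8.44 − (-5)) / 3.2 = 4.2 km
Altitude = 1600 m + 4200 m = 5800 m

5800 m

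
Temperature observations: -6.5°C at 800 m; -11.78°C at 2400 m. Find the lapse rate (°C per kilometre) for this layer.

Γ = −ΔT/Δz = (-6.5 − (-11.78)) / (2400 − 800) m
  = 5.28°C / 1.6 km = 3.3°C/km

3.3°C/km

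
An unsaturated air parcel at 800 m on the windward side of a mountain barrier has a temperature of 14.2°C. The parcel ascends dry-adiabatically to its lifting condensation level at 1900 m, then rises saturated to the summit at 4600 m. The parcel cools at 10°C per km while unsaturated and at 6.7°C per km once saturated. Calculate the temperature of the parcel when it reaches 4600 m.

800–1900 m, dry: Δz = 1.1 km ⇒ ΔT = -11°C; T = 3.2°C
1900–4600 m, saturated: Δz = 2.7 km ⇒ ΔT = -18.09°C; T = -14.89°C

-14.89°C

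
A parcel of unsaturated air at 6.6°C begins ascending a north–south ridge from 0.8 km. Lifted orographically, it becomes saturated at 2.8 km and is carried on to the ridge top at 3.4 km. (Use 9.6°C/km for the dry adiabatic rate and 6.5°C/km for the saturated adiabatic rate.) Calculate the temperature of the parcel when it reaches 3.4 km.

800 → 2800 m (dry, 9.6°C/km): ΔT = -9.6 × 2 = -19.2°C → T = -12.6°C
2800 → 3400 m (saturated, 6.5°C/km): ΔT = -6.5 × 0.6 = -3.9°C → T = -16.5°C

-16.5°C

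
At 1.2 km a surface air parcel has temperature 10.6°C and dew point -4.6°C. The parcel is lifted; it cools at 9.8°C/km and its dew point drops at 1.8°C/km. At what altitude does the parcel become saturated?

T and T_d converge at 9.8 − 1.8 = 8°C per km
Height above start = (10.6 − (-4.6)) / 8 = 1.9 km
LCL altitude = 1200 m + 1900 m = 3100 m

3.1 km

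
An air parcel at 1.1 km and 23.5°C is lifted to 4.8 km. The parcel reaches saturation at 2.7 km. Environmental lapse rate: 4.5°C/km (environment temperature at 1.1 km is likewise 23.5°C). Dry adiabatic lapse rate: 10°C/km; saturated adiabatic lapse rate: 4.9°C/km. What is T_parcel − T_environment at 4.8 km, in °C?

Parcel:
  From 1100 m to 2700 m (dry): cools by 10 × 1.6 = 16°C, giving 7.5°C.
  From 2700 m to 4800 m (saturated): cools by 4.9 × 2.1 = 10.29°C, giving -2.79°C.
Environment:
  From 1100 m to 4800 m (environment): cools by 4.5 × 3.7 = 16.65°C, giving 6.85°C.
T_parcel − T_env = -2.79 − 6.85 = -9.64°C

-9.64°C (parcel cooler than environment)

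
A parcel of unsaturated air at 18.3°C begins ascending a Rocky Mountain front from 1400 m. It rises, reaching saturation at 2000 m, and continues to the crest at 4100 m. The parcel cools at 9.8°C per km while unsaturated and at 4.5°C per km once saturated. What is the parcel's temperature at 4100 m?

From 1400 m to 2000 m (dry): cools by 9.8 × 0.6 = 5.88°C, giving 12.42°C.
From 2000 m to 4100 m (saturated): cools by 4.5 × 2.1 = 9.45°C, giving 2.97°C.

2.97°C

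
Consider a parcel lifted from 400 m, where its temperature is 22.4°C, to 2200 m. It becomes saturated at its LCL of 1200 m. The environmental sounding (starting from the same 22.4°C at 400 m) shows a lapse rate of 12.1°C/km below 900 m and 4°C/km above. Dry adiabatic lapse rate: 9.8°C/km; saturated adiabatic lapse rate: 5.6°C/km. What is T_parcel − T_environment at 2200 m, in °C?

-2.19°C (parcel cooler than environment)

Parcel:
  Dry to 1200 m: -9.8 × 0.8 km = -7.84°C, so T = 14.56°C.
  Saturated to 2200 m: -5.6 × 1 km = -5.6°C, so T = 8.96°C.
Environment:
  Environment, lower layer to 900 m: -12.1 × 0.5 km = -6.05°C, so T = 16.35°C.
  Environment, upper layer to 2200 m: -4 × 1.3 km = -5.2°C, so T = 11.15°C.
T_parcel − T_env = 8.96 − 11.15 = -2.19°C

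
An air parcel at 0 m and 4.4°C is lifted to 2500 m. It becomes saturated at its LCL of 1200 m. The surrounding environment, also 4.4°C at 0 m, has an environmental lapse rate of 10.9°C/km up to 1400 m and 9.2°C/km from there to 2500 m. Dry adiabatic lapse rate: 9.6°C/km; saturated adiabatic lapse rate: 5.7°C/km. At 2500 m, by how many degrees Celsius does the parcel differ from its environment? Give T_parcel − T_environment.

Parcel:
  Dry to 1200 m: -9.6 × 1.2 km = -11.52°C, so T = -7.12°C.
  Saturated to 2500 m: -5.7 × 1.3 km = -7.41°C, so T = -14.53°C.
Environment:
  Environment, lower layer to 1400 m: -10.9 × 1.4 km = -15.26°C, so T = -10.86°C.
  Environment, upper layer to 2500 m: -9.2 × 1.1 km = -10.12°C, so T = -20.98°C.
T_parcel − T_env = -14.53 − (-20.98) = +6.45°C

+6.45°C (parcel warmer than environment)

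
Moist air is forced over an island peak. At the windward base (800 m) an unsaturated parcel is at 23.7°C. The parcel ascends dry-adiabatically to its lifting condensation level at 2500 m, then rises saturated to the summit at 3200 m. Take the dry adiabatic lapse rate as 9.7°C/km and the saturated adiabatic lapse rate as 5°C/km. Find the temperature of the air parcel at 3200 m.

3.71°C

Dry to 2500 m: -9.7 × 1.7 km = -16.49°C, so T = 7.21°C.
Saturated to 3200 m: -5 × 0.7 km = -3.5°C, so T = 3.71°C.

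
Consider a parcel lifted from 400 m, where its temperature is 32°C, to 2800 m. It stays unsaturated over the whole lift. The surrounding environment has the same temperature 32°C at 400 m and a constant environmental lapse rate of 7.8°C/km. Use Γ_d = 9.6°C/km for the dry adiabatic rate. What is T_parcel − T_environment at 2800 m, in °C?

-4.32°C (parcel cooler than environment)

Parcel:
  400 → 2800 m (dry, 9.6°C/km): ΔT = -9.6 × 2.4 = -23.04°C → T = 8.96°C
Environment:
  400 → 2800 m (environment, 7.8°C/km): ΔT = -7.8 × 2.4 = -18.72°C → T = 13.28°C
T_parcel − T_env = 8.96 − 13.28 = -4.32°C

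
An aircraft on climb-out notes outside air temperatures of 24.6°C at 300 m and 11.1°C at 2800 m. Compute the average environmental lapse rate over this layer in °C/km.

5.4°C/km

Γ = −ΔT/Δz = (24.6 − 11.1) / (2800 − 300) m
  = 13.5°C / 2.5 km = 5.4°C/km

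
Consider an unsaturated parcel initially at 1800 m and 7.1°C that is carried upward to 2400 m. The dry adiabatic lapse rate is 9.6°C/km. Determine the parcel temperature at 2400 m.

1.34°C

From 1800 m to 2400 m (dry adiabatic): cools by 9.6 × 0.6 = 5.76°C, giving 1.34°C.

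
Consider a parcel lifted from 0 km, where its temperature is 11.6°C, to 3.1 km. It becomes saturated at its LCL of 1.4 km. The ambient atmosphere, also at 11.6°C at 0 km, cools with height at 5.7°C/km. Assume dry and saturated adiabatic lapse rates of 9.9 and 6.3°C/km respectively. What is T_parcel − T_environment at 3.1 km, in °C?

Parcel:
  0–1400 m, dry: Δz = 1.4 km ⇒ ΔT = -13.86°C; T = -2.26°C
  1400–3100 m, saturated: Δz = 1.7 km ⇒ ΔT = -10.71°C; T = -12.97°C
Environment:
  0–3100 m, environment: Δz = 3.1 km ⇒ ΔT = -17.67°C; T = -6.07°C
T_parcel − T_env = -12.97 − (-6.07) = -6.9°C

-6.9°C (parcel cooler than environment)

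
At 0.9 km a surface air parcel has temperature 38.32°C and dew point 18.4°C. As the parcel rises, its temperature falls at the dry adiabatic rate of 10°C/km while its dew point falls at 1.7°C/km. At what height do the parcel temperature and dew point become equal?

3.3 km

T and T_d converge at 10 − 1.7 = 8.3°C per km
Height above start = (38.32 − 18.4) / 8.3 = 2.4 km
LCL altitude = 900 m + 2400 m = 3300 m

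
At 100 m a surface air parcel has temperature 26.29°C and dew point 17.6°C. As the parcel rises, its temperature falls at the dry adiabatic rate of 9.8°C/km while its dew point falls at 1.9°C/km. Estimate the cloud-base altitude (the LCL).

1200 m

T and T_d converge at 9.8 − 1.9 = 7.9°C per km
Height above start = (26.29 − 17.6) / 7.9 = 1.1 km
LCL altitude = 100 m + 1100 m = 1200 m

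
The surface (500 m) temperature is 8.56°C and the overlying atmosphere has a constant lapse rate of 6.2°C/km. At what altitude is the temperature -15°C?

4300 m

Height above start = (8.56 − (-15)) / 6.2 = 3.8 km
Altitude = 500 m + 3800 m = 4300 m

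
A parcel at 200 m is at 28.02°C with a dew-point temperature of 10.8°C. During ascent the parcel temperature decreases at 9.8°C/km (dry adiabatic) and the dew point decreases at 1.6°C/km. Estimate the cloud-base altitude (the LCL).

2300 m

T and T_d converge at 9.8 − 1.6 = 8.2°C per km
Height above start = (28.02 − 10.8) / 8.2 = 2.1 km
LCL altitude = 200 m + 2100 m = 2300 m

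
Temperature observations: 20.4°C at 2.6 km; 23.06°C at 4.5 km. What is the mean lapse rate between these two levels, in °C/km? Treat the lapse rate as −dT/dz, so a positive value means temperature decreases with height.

-1.4°C/km

Γ = −ΔT/Δz = (20.4 − 23.06) / (4500 − 2600) m
  = -2.66°C / 1.9 km = -1.4°C/km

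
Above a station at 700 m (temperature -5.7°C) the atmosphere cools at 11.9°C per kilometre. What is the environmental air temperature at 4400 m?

From 700 m to 4400 m (environmental): cools by 11.9 × 3.7 = 44.03°C, giving -49.73°C.

-49.73°C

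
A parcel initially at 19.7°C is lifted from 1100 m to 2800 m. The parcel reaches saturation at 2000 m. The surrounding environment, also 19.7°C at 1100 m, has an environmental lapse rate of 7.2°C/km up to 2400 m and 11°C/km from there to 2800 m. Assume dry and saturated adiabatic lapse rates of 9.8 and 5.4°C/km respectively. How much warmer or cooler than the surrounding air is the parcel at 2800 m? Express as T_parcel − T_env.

Parcel:
  1100 → 2000 m (dry, 9.8°C/km): ΔT = -9.8 × 0.9 = -8.82°C → T = 10.88°C
  2000 → 2800 m (saturated, 5.4°C/km): ΔT = -5.4 × 0.8 = -4.32°C → T = 6.56°C
Environment:
  1100 → 2400 m (environment, lower layer, 7.2°C/km): ΔT = -7.2 × 1.3 = -9.36°C → T = 10.34°C
  2400 → 2800 m (environment, upper layer, 11°C/km): ΔT = -11 × 0.4 = -4.4°C → T = 5.94°C
T_parcel − T_env = 6.56 − 5.94 = +0.62°C

+0.62°C (parcel warmer than environment)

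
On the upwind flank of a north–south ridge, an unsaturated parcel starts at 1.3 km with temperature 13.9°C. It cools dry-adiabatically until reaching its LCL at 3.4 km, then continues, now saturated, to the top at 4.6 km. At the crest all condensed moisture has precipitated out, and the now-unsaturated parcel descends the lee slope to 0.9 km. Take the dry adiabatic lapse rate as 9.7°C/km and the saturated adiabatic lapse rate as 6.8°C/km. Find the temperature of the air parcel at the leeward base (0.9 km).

From 1300 m to 3400 m (dry): cools by 9.7 × 2.1 = 20.37°C, giving -6.47°C.
From 3400 m to 4600 m (saturated): cools by 6.8 × 1.2 = 8.16°C, giving -14.63°C.
From 4600 m to 900 m (dry descent): warms by 9.7 × 3.7 = 35.89°C, giving 21.26°C.

21.26°C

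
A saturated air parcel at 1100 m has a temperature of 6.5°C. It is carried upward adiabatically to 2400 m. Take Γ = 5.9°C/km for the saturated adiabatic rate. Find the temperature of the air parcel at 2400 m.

From 1100 m to 2400 m (saturated adiabatic): cools by 5.9 × 1.3 = 7.67°C, giving -1.17°C.

-1.17°C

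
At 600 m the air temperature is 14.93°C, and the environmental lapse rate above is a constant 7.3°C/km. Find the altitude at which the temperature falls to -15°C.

Height above start = (14.93 − (-15)) / 7.3 = 4.1 km
Altitude = 600 m + 4100 m = 4700 m

4700 m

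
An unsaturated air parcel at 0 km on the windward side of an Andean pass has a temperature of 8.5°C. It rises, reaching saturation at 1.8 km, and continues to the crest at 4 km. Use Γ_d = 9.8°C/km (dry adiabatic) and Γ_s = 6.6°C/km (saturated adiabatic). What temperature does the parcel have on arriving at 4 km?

From 0 m to 1800 m (dry): cools by 9.8 × 1.8 = 17.64°C, giving -9.14°C.
From 1800 m to 4000 m (saturated): cools by 6.6 × 2.2 = 14.52°C, giving -23.66°C.

-23.66°C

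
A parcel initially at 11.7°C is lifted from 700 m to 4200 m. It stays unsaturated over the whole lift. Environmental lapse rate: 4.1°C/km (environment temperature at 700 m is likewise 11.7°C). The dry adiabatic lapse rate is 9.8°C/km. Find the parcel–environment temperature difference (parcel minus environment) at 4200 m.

Parcel:
  700–4200 m, dry: Δz = 3.5 km ⇒ ΔT = -34.3°C; T = -22.6°C
Environment:
  700–4200 m, environment: Δz = 3.5 km ⇒ ΔT = -14.35°C; T = -2.65°C
T_parcel − T_env = -22.6 − (-2.65) = -19.95°C

-19.95°C (parcel cooler than environment)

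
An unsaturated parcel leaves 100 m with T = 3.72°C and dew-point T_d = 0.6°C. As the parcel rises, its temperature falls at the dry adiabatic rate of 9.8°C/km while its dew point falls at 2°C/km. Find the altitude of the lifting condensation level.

500 m

T and T_d converge at 9.8 − 2 = 7.8°C per km
Height above start = (3.72 − 0.6) / 7.8 = 0.4 km
LCL altitude = 100 m + 400 m = 500 m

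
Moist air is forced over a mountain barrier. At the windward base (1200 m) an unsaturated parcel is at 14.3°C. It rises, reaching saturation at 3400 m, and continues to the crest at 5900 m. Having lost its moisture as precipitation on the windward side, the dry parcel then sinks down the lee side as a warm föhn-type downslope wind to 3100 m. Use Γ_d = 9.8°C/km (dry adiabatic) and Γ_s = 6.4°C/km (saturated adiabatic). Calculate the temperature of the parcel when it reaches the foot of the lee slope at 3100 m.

4.18°C

1200–3400 m, dry: Δz = 2.2 km ⇒ ΔT = -21.56°C; T = -7.26°C
3400–5900 m, saturated: Δz = 2.5 km ⇒ ΔT = -16°C; T = -23.26°C
5900–3100 m, dry descent: Δz = 2.8 km ⇒ ΔT = +27.44°C; T = 4.18°C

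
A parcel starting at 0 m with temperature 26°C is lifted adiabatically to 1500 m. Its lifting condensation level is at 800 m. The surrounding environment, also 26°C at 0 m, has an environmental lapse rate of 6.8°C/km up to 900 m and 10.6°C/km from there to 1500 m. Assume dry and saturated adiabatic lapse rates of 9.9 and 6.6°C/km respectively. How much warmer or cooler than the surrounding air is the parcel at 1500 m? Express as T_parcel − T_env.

Parcel:
  0–800 m, dry: Δz = 0.8 km ⇒ ΔT = -7.92°C; T = 18.08°C
  800–1500 m, saturated: Δz = 0.7 km ⇒ ΔT = -4.62°C; T = 13.46°C
Environment:
  0–900 m, environment, lower layer: Δz = 0.9 km ⇒ ΔT = -6.12°C; T = 19.88°C
  900–1500 m, environment, upper layer: Δz = 0.6 km ⇒ ΔT = -6.36°C; T = 13.52°C
T_parcel − T_env = 13.46 − 13.52 = -0.06°C

-0.06°C (parcel cooler than environment)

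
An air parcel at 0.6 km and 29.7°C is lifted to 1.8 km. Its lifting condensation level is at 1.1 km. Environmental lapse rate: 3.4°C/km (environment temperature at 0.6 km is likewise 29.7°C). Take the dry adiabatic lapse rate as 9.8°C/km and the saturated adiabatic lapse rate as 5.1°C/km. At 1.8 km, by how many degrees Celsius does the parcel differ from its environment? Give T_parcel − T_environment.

Parcel:
  600 → 1100 m (dry, 9.8°C/km): ΔT = -9.8 × 0.5 = -4.9°C → T = 24.8°C
  1100 → 1800 m (saturated, 5.1°C/km): ΔT = -5.1 × 0.7 = -3.57°C → T = 21.23°C
Environment:
  600 → 1800 m (environment, 3.4°C/km): ΔT = -3.4 × 1.2 = -4.08°C → T = 25.62°C
T_parcel − T_env = 21.23 − 25.62 = -4.39°C

-4.39°C (parcel cooler than environment)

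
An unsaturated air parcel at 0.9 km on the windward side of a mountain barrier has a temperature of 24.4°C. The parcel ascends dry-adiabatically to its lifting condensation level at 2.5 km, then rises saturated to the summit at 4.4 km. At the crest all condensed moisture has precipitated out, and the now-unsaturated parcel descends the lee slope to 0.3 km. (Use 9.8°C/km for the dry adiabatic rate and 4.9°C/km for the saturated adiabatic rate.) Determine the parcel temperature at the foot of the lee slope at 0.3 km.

Dry to 2500 m: -9.8 × 1.6 km = -15.68°C, so T = 8.72°C.
Saturated to 4400 m: -4.9 × 1.9 km = -9.31°C, so T = -0.59°C.
Dry descent to 300 m: +9.8 × 4.1 km = +40.18°C, so T = 39.59°C.

39.59°C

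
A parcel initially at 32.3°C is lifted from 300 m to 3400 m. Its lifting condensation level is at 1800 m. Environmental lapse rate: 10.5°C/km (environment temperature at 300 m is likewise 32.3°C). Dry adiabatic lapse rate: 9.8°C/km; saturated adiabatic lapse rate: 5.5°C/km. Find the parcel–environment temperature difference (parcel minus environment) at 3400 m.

Parcel:
  From 300 m to 1800 m (dry): cools by 9.8 × 1.5 = 14.7°C, giving 17.6°C.
  From 1800 m to 3400 m (saturated): cools by 5.5 × 1.6 = 8.8°C, giving 8.8°C.
Environment:
  From 300 m to 3400 m (environment): cools by 10.5 × 3.1 = 32.55°C, giving -0.25°C.
T_parcel − T_env = 8.8 − (-0.25) = +9.05°C

+9.05°C (parcel warmer than environment)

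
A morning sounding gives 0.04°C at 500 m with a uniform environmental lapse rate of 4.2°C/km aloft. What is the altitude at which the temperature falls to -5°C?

Height above start = (0.04 − (-5)) / 4.2 = 1.2 km
Altitude = 500 m + 1200 m = 1700 m

1700 m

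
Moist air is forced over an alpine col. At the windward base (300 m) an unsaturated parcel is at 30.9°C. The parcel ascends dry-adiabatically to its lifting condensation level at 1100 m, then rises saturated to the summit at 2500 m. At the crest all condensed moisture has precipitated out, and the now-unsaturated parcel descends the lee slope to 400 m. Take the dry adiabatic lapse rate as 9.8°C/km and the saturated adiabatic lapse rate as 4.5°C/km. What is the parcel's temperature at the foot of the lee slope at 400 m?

37.34°C

From 300 m to 1100 m (dry): cools by 9.8 × 0.8 = 7.84°C, giving 23.06°C.
From 1100 m to 2500 m (saturated): cools by 4.5 × 1.4 = 6.3°C, giving 16.76°C.
From 2500 m to 400 m (dry descent): warms by 9.8 × 2.1 = 20.58°C, giving 37.34°C.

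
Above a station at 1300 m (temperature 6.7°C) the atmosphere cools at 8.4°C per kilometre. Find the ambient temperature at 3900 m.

1300–3900 m, environmental: Δz = 2.6 km ⇒ ΔT = -21.84°C; T = -15.14°C

-15.14°C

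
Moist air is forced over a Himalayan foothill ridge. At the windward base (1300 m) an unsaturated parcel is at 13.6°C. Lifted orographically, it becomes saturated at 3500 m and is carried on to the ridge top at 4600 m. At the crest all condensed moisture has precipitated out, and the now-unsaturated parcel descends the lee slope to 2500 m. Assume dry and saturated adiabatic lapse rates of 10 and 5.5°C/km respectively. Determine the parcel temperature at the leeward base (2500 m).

6.55°C

1300–3500 m, dry: Δz = 2.2 km ⇒ ΔT = -22°C; T = -8.4°C
3500–4600 m, saturated: Δz = 1.1 km ⇒ ΔT = -6.05°C; T = -14.45°C
4600–2500 m, dry descent: Δz = 2.1 km ⇒ ΔT = +21°C; T = 6.55°C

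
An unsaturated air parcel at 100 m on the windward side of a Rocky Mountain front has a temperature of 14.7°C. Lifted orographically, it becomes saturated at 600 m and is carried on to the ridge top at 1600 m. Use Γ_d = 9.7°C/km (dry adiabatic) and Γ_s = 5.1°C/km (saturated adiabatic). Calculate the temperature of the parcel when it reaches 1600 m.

Dry to 600 m: -9.7 × 0.5 km = -4.85°C, so T = 9.85°C.
Saturated to 1600 m: -5.1 × 1 km = -5.1°C, so T = 4.75°C.

4.75°C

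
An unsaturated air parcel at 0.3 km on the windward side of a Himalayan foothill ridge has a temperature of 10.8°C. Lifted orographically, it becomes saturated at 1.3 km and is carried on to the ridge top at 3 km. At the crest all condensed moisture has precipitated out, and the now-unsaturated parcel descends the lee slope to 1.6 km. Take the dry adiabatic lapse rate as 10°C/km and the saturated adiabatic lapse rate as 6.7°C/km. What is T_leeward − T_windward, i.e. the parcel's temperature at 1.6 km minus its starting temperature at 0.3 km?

-7.39°C

300–1300 m, dry: Δz = 1 km ⇒ ΔT = -10°C; T = 0.8°C
1300–3000 m, saturated: Δz = 1.7 km ⇒ ΔT = -11.39°C; T = -10.59°C
3000–1600 m, dry descent: Δz = 1.4 km ⇒ ΔT = +14°C; T = 3.41°C
Net change vs windward start: 3.41 − 10.8 = -7.39°C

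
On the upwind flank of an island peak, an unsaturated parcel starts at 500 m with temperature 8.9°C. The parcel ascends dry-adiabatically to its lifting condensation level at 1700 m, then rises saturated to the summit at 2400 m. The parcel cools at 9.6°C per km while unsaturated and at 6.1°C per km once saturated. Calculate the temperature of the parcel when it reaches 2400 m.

-6.89°C

From 500 m to 1700 m (dry): cools by 9.6 × 1.2 = 11.52°C, giving -2.62°C.
From 1700 m to 2400 m (saturated): cools by 6.1 × 0.7 = 4.27°C, giving -6.89°C.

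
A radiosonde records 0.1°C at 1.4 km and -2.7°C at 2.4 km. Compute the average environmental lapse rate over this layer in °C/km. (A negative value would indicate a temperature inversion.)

Γ = −ΔT/Δz = (0.1 − (-2.7)) / (2400 − 1400) m
  = 2.8°C / 1 km = 2.8°C/km

2.8°C/km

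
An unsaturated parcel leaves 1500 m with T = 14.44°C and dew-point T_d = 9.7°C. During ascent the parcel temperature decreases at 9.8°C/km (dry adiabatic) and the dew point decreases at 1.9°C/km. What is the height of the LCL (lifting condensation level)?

T and T_d converge at 9.8 − 1.9 = 7.9°C per km
Height above start = (14.44 − 9.7) / 7.9 = 0.6 km
LCL altitude = 1500 m + 600 m = 2100 m

2100 m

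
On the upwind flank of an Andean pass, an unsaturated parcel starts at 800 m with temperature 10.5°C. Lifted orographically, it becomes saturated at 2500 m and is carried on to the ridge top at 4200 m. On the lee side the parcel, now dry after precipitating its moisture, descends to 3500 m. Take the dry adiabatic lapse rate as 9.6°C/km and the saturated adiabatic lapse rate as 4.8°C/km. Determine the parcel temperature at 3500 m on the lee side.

-7.26°C

800 → 2500 m (dry, 9.6°C/km): ΔT = -9.6 × 1.7 = -16.32°C → T = -5.82°C
2500 → 4200 m (saturated, 4.8°C/km): ΔT = -4.8 × 1.7 = -8.16°C → T = -13.98°C
4200 → 3500 m (dry descent, 9.6°C/km): ΔT = +9.6 × 0.7 = +6.72°C → T = -7.26°C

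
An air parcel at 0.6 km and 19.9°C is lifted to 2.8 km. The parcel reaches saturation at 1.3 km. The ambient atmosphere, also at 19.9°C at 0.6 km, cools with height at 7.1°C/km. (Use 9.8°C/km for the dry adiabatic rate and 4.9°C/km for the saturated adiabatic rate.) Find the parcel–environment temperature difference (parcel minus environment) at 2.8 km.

+1.41°C (parcel warmer than environment)

Parcel:
  600–1300 m, dry: Δz = 0.7 km ⇒ ΔT = -6.86°C; T = 13.04°C
  1300–2800 m, saturated: Δz = 1.5 km ⇒ ΔT = -7.35°C; T = 5.69°C
Environment:
  600–2800 m, environment: Δz = 2.2 km ⇒ ΔT = -15.62°C; T = 4.28°C
T_parcel − T_env = 5.69 − 4.28 = +1.41°C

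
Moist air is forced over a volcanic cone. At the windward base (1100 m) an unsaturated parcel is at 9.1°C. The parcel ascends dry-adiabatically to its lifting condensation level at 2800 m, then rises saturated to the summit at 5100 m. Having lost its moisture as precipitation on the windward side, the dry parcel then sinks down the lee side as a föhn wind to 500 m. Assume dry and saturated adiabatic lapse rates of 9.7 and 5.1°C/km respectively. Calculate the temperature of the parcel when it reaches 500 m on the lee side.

25.5°C

From 1100 m to 2800 m (dry): cools by 9.7 × 1.7 = 16.49°C, giving -7.39°C.
From 2800 m to 5100 m (saturated): cools by 5.1 × 2.3 = 11.73°C, giving -19.12°C.
From 5100 m to 500 m (dry descent): warms by 9.7 × 4.6 = 44.62°C, giving 25.5°C.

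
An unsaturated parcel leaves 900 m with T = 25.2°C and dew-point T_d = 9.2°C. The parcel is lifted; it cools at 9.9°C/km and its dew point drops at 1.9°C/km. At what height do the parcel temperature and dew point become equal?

T and T_d converge at 9.9 − 1.9 = 8°C per km
Height above start = (25.2 − 9.2) / 8 = 2 km
LCL altitude = 900 m + 2000 m = 2900 m

2900 m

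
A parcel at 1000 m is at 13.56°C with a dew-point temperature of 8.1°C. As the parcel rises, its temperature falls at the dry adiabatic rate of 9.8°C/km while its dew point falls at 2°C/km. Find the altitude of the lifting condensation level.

1700 m

T and T_d converge at 9.8 − 2 = 7.8°C per km
Height above start = (13.56 − 8.1) / 7.8 = 0.7 km
LCL altitude = 1000 m + 700 m = 1700 m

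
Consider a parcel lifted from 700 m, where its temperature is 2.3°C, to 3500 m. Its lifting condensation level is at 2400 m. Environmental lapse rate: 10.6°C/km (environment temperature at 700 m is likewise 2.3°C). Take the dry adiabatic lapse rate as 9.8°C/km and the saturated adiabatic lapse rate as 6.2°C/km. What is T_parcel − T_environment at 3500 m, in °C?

Parcel:
  From 700 m to 2400 m (dry): cools by 9.8 × 1.7 = 16.66°C, giving -14.36°C.
  From 2400 m to 3500 m (saturated): cools by 6.2 × 1.1 = 6.82°C, giving -21.18°C.
Environment:
  From 700 m to 3500 m (environment): cools by 10.6 × 2.8 = 29.68°C, giving -27.38°C.
T_parcel − T_env = -21.18 − (-27.38) = +6.2°C

+6.2°C (parcel warmer than environment)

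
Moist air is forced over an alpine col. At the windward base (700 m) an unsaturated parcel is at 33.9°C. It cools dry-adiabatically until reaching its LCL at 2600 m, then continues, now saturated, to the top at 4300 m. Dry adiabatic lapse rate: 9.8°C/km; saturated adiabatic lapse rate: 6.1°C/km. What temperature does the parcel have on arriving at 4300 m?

4.91°C

700 → 2600 m (dry, 9.8°C/km): ΔT = -9.8 × 1.9 = -18.62°C → T = 15.28°C
2600 → 4300 m (saturated, 6.1°C/km): ΔT = -6.1 × 1.7 = -10.37°C → T = 4.91°C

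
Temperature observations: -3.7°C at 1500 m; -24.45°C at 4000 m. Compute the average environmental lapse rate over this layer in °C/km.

Γ = −ΔT/Δz = (-3.7 − (-24.45)) / (4000 − 1500) m
  = 20.75°C / 2.5 km = 8.3°C/km

8.3°C/km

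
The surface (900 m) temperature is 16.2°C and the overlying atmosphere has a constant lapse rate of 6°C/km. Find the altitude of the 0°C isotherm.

Height above start = (16.2 − 0) / 6 = 2.7 km
Altitude = 900 m + 2700 m = 3600 m

3600 m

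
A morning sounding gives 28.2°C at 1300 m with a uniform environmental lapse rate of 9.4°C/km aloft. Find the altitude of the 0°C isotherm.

Height above start = (28.2 − 0) / 9.4 = 3 km
Altitude = 1300 m + 3000 m = 4300 m

4300 m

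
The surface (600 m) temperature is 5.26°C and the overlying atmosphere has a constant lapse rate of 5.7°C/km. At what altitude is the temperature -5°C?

2400 m

Height above start = (5.26 − (-5)) / 5.7 = 1.8 km
Altitude = 600 m + 1800 m = 2400 m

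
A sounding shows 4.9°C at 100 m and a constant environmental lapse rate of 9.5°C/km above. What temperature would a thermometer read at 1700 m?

-10.3°C

From 100 m to 1700 m (environmental): cools by 9.5 × 1.6 = 15.2°C, giving -10.3°C.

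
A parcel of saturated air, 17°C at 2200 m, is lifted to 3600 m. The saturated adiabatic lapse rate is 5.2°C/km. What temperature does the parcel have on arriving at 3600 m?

From 2200 m to 3600 m (saturated adiabatic): cools by 5.2 × 1.4 = 7.28°C, giving 9.72°C.

9.72°C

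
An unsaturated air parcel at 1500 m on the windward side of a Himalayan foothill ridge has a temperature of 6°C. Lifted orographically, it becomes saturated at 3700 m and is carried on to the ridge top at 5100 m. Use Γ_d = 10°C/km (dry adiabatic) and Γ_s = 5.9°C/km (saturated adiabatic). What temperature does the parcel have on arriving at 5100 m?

-24.26°C

Dry to 3700 m: -10 × 2.2 km = -22°C, so T = -16°C.
Saturated to 5100 m: -5.9 × 1.4 km = -8.26°C, so T = -24.26°C.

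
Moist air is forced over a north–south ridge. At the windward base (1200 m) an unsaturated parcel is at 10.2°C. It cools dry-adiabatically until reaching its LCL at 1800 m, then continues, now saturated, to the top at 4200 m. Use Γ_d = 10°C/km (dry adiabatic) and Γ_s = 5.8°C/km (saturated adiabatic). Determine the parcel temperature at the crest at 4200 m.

-9.72°C

1200–1800 m, dry: Δz = 0.6 km ⇒ ΔT = -6°C; T = 4.2°C
1800–4200 m, saturated: Δz = 2.4 km ⇒ ΔT = -13.92°C; T = -9.72°C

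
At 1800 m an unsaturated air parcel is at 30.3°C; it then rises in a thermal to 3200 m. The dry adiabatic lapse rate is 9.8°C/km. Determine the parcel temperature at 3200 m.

16.58°C

1800–3200 m, dry adiabatic: Δz = 1.4 km ⇒ ΔT = -13.72°C; T = 16.58°C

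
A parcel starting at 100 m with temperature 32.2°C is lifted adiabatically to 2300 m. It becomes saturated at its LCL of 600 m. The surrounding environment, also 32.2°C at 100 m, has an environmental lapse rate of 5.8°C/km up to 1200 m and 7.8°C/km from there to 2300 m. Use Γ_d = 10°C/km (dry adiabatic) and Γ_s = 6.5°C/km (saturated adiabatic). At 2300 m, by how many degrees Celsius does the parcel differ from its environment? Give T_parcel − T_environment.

Parcel:
  100 → 600 m (dry, 10°C/km): ΔT = -10 × 0.5 = -5°C → T = 27.2°C
  600 → 2300 m (saturated, 6.5°C/km): ΔT = -6.5 × 1.7 = -11.05°C → T = 16.15°C
Environment:
  100 → 1200 m (environment, lower layer, 5.8°C/km): ΔT = -5.8 × 1.1 = -6.38°C → T = 25.82°C
  1200 → 2300 m (environment, upper layer, 7.8°C/km): ΔT = -7.8 × 1.1 = -8.58°C → T = 17.24°C
T_parcel − T_env = 16.15 − 17.24 = -1.09°C

-1.09°C (parcel cooler than environment)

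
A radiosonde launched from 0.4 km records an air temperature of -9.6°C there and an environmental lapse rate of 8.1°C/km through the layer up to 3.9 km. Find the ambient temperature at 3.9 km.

Environmental to 3900 m: -8.1 × 3.5 km = -28.35°C, so T = -37.95°C.

-37.95°C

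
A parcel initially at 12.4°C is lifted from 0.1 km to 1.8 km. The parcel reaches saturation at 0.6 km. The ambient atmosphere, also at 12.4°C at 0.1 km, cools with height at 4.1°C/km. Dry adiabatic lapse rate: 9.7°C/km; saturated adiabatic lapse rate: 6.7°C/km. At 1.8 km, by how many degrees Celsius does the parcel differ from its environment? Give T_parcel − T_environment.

-5.92°C (parcel cooler than environment)

Parcel:
  100 → 600 m (dry, 9.7°C/km): ΔT = -9.7 × 0.5 = -4.85°C → T = 7.55°C
  600 → 1800 m (saturated, 6.7°C/km): ΔT = -6.7 × 1.2 = -8.04°C → T = -0.49°C
Environment:
  100 → 1800 m (environment, 4.1°C/km): ΔT = -4.1 × 1.7 = -6.97°C → T = 5.43°C
T_parcel − T_env = -0.49 − 5.43 = -5.92°C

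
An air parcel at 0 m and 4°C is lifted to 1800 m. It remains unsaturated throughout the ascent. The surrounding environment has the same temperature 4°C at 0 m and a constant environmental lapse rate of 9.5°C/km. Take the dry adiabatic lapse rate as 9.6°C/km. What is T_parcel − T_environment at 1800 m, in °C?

Parcel:
  From 0 m to 1800 m (dry): cools by 9.6 × 1.8 = 17.28°C, giving -13.28°C.
Environment:
  From 0 m to 1800 m (environment): cools by 9.5 × 1.8 = 17.1°C, giving -13.1°C.
T_parcel − T_env = -13.28 − (-13.1) = -0.18°C

-0.18°C (parcel cooler than environment)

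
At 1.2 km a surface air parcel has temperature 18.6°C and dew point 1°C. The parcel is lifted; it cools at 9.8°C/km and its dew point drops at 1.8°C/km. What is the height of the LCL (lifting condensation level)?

3.4 km

T and T_d converge at 9.8 − 1.8 = 8°C per km
Height above start = (18.6 − 1) / 8 = 2.2 km
LCL altitude = 1200 m + 2200 m = 3400 m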